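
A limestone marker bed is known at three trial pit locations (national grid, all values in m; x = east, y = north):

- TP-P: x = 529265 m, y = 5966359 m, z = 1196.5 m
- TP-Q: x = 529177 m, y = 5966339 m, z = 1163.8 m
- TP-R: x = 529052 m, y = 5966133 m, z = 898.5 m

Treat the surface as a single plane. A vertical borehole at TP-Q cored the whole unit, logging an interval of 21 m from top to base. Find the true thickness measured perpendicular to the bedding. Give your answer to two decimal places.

13.21 m

Let the plane be z = a·x + b·y + c.
TP-Q−TP-P: −88a − 20b = −32.7;  TP-R−TP-P: −213a − 226b = −298.
Solving gives a = 0.09152, b = 1.23233.
|∇z| = √(a²+b²) = 1.23573, so dip δ = arctan(1.23573) = 51.02°.
True thickness = vertical thickness × cos δ = 21 × cos 51.02° = 13.21 m.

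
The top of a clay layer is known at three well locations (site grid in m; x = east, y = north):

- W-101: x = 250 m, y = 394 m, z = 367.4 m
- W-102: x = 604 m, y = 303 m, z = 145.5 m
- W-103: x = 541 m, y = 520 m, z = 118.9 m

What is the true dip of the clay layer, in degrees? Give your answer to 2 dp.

Let the plane be z = a·x + b·y + c.
W-102−W-101: 354a − 91b = −221.9;  W-103−W-101: 291a + 126b = −248.5.
Solving gives a = −0.71144, b = −0.32913.
Gradient magnitude |∇z| = √(a² + b²) = √(0.50615 + 0.10833) = 0.78389.
True dip = arctan(0.78389) = 38.09°, dipping toward ENE (azimuth ≈ 065°).

38.09°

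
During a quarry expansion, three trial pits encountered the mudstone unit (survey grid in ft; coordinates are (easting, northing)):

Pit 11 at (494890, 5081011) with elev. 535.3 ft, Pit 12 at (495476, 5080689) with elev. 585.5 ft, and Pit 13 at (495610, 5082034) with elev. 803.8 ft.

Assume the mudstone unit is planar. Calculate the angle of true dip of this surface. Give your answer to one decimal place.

12.4°

Let the plane be z = a·E + b·N + c.
Pit 12−Pit 11: 586a − 322b = 50.2;  Pit 13−Pit 11: 720a + 1023b = 268.5.
Solving gives a = 0.16577, b = 0.14579.
Gradient magnitude |∇z| = √(a² + b²) = √(0.02748 + 0.02125) = 0.22076.
True dip = arctan(0.22076) = 12.4°, dipping toward SW (azimuth ≈ 229°).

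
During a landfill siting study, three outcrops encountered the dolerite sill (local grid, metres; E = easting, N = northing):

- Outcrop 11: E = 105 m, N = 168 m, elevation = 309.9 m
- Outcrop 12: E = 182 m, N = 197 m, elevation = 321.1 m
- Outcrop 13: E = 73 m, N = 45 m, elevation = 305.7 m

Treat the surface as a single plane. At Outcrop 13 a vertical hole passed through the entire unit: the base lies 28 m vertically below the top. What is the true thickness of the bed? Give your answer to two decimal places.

Two edge vectors: Outcrop 11→Outcrop 12 = (77, 29, 11.2), Outcrop 11→Outcrop 13 = (-32, -123, -4.2).
Normal n = (Outcrop 11→Outcrop 12) × (Outcrop 11→Outcrop 13) = (1255.8, -35, -8543).
So ∂z/∂E = −n_x/n_z = 0.14700 and ∂z/∂N = −n_y/n_z = −0.00410.
|∇z| = √(a²+b²) = 0.14705, so dip δ = arctan(0.14705) = 8.37°.
True thickness = vertical thickness × cos δ = 28 × cos 8.37° = 27.70 m.

27.70 m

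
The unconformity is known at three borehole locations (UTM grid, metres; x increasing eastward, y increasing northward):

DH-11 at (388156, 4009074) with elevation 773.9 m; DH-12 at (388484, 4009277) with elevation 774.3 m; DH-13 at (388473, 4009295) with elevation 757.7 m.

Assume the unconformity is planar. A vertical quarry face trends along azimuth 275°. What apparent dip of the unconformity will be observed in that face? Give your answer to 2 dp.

25.25°

Two edge vectors: DH-11→DH-12 = (328, 203, 0.4), DH-11→DH-13 = (317, 221, -16.2).
Normal n = (DH-11→DH-12) × (DH-11→DH-13) = (-3377, 5440.4, 8137).
So ∂z/∂x = −n_x/n_z = 0.41502 and ∂z/∂y = −n_y/n_z = −0.66860.
Unit vector along 275° is (sin 275°, cos 275°) = (-0.9962, 0.0872).
Slope in that direction = a·(-0.9962) + b·(0.0872) = −0.47171.
Apparent dip = arctan|0.47171| = 25.25° (true dip is 38.2°, so apparent ≤ true as expected).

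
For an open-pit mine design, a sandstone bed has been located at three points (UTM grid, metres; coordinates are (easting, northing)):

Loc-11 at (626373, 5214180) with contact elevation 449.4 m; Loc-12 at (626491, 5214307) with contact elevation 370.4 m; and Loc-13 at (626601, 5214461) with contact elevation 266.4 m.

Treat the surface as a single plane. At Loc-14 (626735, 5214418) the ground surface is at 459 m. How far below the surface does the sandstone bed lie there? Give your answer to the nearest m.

Two edge vectors: Loc-11→Loc-12 = (118, 127, -79), Loc-11→Loc-13 = (228, 281, -183).
Normal n = (Loc-11→Loc-12) × (Loc-11→Loc-13) = (-1042, 3582, 4202).
So ∂z/∂E = −n_x/n_z = 0.24797715 and ∂z/∂N = −n_y/n_z = −0.85245121.
Intercept c from Loc-11: 449.4 − 155326.19 + 4444834.07 = 4289957.28.
At (626735, 5214418): z_contact = 155416.0 − 4445037.0 + 4289957.28 = 336.3 m.
Depth below ground = 459 − 336.3 = 123 m.

123 m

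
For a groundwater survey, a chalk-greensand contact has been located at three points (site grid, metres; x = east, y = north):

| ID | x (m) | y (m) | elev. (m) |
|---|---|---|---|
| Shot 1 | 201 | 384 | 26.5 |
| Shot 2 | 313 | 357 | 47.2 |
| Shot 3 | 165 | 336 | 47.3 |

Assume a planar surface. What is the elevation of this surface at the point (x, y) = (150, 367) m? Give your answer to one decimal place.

31.3 m

Let the plane be z = a·x + b·y + c.
Shot 2−Shot 1: 112a − 27b = 20.7;  Shot 3−Shot 1: −36a − 48b = 20.8.
Solving gives a = 0.06805, b = −0.48437.
Then c = 26.5 − a·201 − b·384 = 198.82.
At (150, 367): z = 10.2 − 177.8 + 198.82 = 31.3 m.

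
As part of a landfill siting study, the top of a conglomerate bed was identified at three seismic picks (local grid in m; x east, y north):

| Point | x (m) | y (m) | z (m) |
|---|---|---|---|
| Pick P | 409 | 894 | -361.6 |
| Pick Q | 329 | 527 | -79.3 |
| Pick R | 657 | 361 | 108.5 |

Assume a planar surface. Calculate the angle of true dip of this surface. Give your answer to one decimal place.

39.4°

Two edge vectors: Pick P→Pick Q = (-80, -367, 282.3), Pick P→Pick R = (248, -533, 470.1).
Normal n = (Pick P→Pick Q) × (Pick P→Pick R) = (-22060.8, 107618.4, 133656).
So ∂z/∂x = −n_x/n_z = 0.16506 and ∂z/∂y = −n_y/n_z = −0.80519.
Gradient magnitude |∇z| = √(a² + b²) = √(0.02724 + 0.64833) = 0.82193.
True dip = arctan(0.82193) = 39.4°, dipping toward NNW (azimuth ≈ 348°).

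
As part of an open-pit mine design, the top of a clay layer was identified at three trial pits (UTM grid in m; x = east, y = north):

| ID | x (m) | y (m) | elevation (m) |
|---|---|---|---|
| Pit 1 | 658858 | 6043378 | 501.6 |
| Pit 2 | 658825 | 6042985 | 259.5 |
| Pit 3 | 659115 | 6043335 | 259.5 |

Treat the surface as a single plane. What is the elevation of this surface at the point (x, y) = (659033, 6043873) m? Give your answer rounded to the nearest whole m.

696 m

Two edge vectors: Pit 1→Pit 2 = (-33, -393, -242.1), Pit 1→Pit 3 = (257, -43, -242.1).
Normal n = (Pit 1→Pit 2) × (Pit 1→Pit 3) = (84735, -70209, 102420).
So ∂z/∂x = −n_x/n_z = −0.82732865 and ∂z/∂y = −n_y/n_z = 0.68550088.
Intercept c from Pit 1: 501.6 + 545092.10 − 4142740.93 = −3597147.23.
At (659033, 6043873): z = −545236.9 + 4143080.3 − 3597147.23 = 696.1 m.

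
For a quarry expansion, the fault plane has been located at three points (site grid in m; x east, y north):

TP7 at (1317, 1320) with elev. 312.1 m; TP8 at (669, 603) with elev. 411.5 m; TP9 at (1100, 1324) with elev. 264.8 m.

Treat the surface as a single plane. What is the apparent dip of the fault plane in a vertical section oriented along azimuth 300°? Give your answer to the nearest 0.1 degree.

Let the plane be z = a·x + b·y + c.
TP8−TP7: −648a − 717b = 99.4;  TP9−TP7: −217a + 4b = −47.3.
Solving gives a = 0.21189, b = −0.33013.
Unit vector along 300° is (sin 300°, cos 300°) = (-0.8660, 0.5000).
Slope in that direction = a·(-0.8660) + b·(0.5000) = −0.34856.
Apparent dip = arctan|0.34856| = 19.2° (true dip is 21.4°, so apparent ≤ true as expected).

19.2°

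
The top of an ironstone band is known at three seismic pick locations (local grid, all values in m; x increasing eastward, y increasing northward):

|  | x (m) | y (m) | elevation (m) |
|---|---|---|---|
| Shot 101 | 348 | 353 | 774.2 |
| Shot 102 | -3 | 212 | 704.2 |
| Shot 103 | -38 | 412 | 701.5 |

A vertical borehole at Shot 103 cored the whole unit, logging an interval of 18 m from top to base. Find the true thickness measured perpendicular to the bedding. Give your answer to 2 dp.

17.68 m

Two edge vectors: Shot 101→Shot 102 = (-351, -141, -70), Shot 101→Shot 103 = (-386, 59, -72.7).
Normal n = (Shot 101→Shot 102) × (Shot 101→Shot 103) = (14380.7, 1502.3, -75135).
So ∂z/∂x = −n_x/n_z = 0.19140 and ∂z/∂y = −n_y/n_z = 0.01999.
|∇z| = √(a²+b²) = 0.19244, so dip δ = arctan(0.19244) = 10.89°.
True thickness = vertical thickness × cos δ = 18 × cos 10.89° = 17.68 m.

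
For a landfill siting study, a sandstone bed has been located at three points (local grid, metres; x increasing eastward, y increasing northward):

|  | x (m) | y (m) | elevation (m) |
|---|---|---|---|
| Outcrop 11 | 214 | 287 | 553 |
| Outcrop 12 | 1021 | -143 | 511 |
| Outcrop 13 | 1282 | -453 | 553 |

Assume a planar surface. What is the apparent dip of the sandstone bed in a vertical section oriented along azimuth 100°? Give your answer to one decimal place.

9.4°

Let the plane be z = a·x + b·y + c.
Outcrop 12−Outcrop 11: 807a − 430b = −42;  Outcrop 13−Outcrop 11: 1068a − 740b = 0.
Solving gives a = −0.22532, b = −0.32518.
Unit vector along 100° is (sin 100°, cos 100°) = (0.9848, -0.1736).
Slope in that direction = a·(0.9848) + b·(-0.1736) = −0.16542.
Apparent dip = arctan|0.16542| = 9.4° (true dip is 21.6°, so apparent ≤ true as expected).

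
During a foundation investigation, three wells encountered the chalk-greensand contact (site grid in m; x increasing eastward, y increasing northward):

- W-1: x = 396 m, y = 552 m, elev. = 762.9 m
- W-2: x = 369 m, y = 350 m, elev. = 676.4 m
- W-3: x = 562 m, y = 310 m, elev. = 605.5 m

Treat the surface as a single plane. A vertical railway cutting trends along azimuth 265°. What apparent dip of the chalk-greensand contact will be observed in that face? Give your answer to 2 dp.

12.93°

Two edge vectors: W-1→W-2 = (-27, -202, -86.5), W-1→W-3 = (166, -242, -157.4).
Normal n = (W-1→W-2) × (W-1→W-3) = (10861.8, -18608.8, 40066).
So ∂z/∂x = −n_x/n_z = −0.27110 and ∂z/∂y = −n_y/n_z = 0.46445.
Unit vector along 265° is (sin 265°, cos 265°) = (-0.9962, -0.0872).
Slope in that direction = a·(-0.9962) + b·(-0.0872) = 0.22959.
Apparent dip = arctan|0.22959| = 12.93° (true dip is 28.3°, so apparent ≤ true as expected).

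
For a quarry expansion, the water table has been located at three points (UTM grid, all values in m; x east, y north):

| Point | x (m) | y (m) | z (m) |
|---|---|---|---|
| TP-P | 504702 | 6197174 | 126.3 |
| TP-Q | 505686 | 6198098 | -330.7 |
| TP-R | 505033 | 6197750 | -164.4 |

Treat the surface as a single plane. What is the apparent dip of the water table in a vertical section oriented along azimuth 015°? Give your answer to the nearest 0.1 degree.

26.3°

Two edge vectors: TP-P→TP-Q = (984, 924, -457), TP-P→TP-R = (331, 576, -290.7).
Normal n = (TP-P→TP-Q) × (TP-P→TP-R) = (-5374.8, 134781.8, 260940).
So ∂z/∂x = −n_x/n_z = 0.02060 and ∂z/∂y = −n_y/n_z = −0.51652.
Unit vector along 015° is (sin 15°, cos 15°) = (0.2588, 0.9659).
Slope in that direction = a·(0.2588) + b·(0.9659) = −0.49359.
Apparent dip = arctan|0.49359| = 26.3° (true dip is 27.3°, so apparent ≤ true as expected).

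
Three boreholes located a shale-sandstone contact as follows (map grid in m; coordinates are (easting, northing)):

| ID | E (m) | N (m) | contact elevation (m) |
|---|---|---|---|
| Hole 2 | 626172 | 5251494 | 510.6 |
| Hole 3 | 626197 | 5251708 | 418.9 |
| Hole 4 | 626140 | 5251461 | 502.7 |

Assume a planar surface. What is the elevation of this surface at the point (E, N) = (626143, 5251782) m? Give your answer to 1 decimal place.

Let the plane be z = a·E + b·N + c.
Hole 3−Hole 2: 25a + 214b = −91.7;  Hole 4−Hole 2: −32a − 33b = −7.9.
Solving gives a = 0.783114727, b = −0.519990038.
Then c = 510.6 − a·626172 − b·5251494 = 2240870.65.
At (626143, 5251782): z = 490341.8 − 2730874.3 + 2240870.65 = 338.1 m.

338.1 m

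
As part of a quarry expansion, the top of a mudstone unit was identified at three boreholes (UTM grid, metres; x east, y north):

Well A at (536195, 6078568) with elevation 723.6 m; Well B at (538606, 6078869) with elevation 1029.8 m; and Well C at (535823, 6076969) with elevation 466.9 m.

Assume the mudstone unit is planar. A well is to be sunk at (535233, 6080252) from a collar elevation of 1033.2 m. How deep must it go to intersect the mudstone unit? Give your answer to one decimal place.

188.4 m

Two edge vectors: Well A→Well B = (2411, 301, 306.2), Well A→Well C = (-372, -1599, -256.7).
Normal n = (Well A→Well B) × (Well A→Well C) = (412347.1, 504997.3, -3743217).
So ∂z/∂x = −n_x/n_z = 0.110158481 and ∂z/∂y = −n_y/n_z = 0.134909972.
Intercept c from Well A: 723.6 − 59066.43 − 820059.44 = −878402.26.
At (535233, 6080252): z_contact = 58960.45 + 820286.63 − 878402.26 = 844.82 m.
Depth below ground = 1033.2 − 844.82 = 188.4 m.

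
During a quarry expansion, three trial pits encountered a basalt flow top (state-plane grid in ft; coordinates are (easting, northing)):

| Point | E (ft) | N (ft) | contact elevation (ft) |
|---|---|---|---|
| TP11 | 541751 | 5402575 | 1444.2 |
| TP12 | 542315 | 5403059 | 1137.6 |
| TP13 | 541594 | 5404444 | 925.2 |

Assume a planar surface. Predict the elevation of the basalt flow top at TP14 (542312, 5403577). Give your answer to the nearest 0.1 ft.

982.2 ft

Two edge vectors: TP11→TP12 = (564, 484, -306.6), TP11→TP13 = (-157, 1869, -519).
Normal n = (TP11→TP12) × (TP11→TP13) = (321839.4, 340852.2, 1130104).
So ∂z/∂E = −n_x/n_z = −0.284787418 and ∂z/∂N = −n_y/n_z = −0.301611356.
Intercept c from TP11: 1444.2 + 154283.87 + 1629477.97 = 1785206.04.
At (542312, 5403577): z = −154443.6 − 1629780.2 + 1785206.04 = 982.2 ft.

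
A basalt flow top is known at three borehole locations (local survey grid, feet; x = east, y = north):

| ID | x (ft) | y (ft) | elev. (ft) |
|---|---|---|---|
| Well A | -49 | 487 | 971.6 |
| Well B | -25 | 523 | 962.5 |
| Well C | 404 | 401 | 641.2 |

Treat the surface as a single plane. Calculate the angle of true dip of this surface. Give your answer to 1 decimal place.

35.8°

Let the plane be z = a·x + b·y + c.
Well B−Well A: 24a + 36b = −9.1;  Well C−Well A: 453a − 86b = −330.4.
Solving gives a = −0.69002, b = 0.20723.
Gradient magnitude |∇z| = √(a² + b²) = √(0.47612 + 0.04295) = 0.72047.
True dip = arctan(0.72047) = 35.8°, dipping toward ESE (azimuth ≈ 107°).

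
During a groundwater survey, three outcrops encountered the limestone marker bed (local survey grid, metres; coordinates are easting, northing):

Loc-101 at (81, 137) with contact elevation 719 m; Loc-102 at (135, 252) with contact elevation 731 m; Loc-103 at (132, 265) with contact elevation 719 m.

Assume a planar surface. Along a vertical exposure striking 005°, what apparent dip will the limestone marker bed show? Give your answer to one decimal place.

24.4°

Let the plane be z = a·easting + b·northing + c.
Loc-102−Loc-101: 54a + 115b = 12;  Loc-103−Loc-101: 51a + 128b = 0.
Solving gives a = 1.46705, b = −0.58453.
Unit vector along 005° is (sin 5°, cos 5°) = (0.0872, 0.9962).
Slope in that direction = a·(0.0872) + b·(0.9962) = −0.45444.
Apparent dip = arctan|0.45444| = 24.4° (true dip is 57.7°, so apparent ≤ true as expected).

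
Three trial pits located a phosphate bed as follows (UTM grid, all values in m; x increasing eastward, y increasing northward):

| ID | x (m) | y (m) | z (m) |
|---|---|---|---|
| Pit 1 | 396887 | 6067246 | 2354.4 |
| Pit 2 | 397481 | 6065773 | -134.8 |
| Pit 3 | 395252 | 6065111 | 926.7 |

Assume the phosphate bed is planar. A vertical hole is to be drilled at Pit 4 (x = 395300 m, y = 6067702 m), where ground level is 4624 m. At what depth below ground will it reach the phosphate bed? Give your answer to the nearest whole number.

Let the plane be z = a·x + b·y + c.
Pit 2−Pit 1: 594a − 1473b = −2489.2;  Pit 3−Pit 1: −1635a − 2135b = −1427.7.
Solving gives a = −0.87349397, b = 1.33764058.
Then c = 2354.4 − a·396887 − b·6067246 = −7766761.68.
At (395300, 6067702): z_contact = −345292.2 + 8116404.4 − 7766761.68 = 4350.6 m.
Depth below ground = 4624 − 4350.6 = 273 m.

273 m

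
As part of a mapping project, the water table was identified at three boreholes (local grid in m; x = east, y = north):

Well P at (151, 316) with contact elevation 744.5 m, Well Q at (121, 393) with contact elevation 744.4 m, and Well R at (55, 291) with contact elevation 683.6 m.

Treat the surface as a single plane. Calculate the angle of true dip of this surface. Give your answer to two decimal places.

31.71°

Two edge vectors: Well P→Well Q = (-30, 77, -0.1), Well P→Well R = (-96, -25, -60.9).
Normal n = (Well P→Well Q) × (Well P→Well R) = (-4691.8, -1817.4, 8142).
So ∂z/∂x = −n_x/n_z = 0.57625 and ∂z/∂y = −n_y/n_z = 0.22321.
Gradient magnitude |∇z| = √(a² + b²) = √(0.33206 + 0.04982) = 0.61797.
True dip = arctan(0.61797) = 31.71°, dipping toward WSW (azimuth ≈ 249°).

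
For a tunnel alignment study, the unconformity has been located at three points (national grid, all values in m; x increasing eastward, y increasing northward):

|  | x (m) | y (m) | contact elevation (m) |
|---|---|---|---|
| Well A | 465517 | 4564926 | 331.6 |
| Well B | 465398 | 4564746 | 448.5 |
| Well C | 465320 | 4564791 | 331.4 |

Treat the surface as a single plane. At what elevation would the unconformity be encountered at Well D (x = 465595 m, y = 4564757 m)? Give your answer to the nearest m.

596 m

Two edge vectors: Well A→Well B = (-119, -180, 116.9), Well A→Well C = (-197, -135, -0.2).
Normal n = (Well A→Well B) × (Well A→Well C) = (15817.5, -23053.1, -19395).
So ∂z/∂x = −n_x/n_z = 0.81554524 and ∂z/∂y = −n_y/n_z = −1.18861047.
Intercept c from Well A: 331.6 − 379650.18 + 5425918.82 = 5046600.25.
At (465595, 4564757): z = 379713.8 − 5425717.9 + 5046600.25 = 596.1 m.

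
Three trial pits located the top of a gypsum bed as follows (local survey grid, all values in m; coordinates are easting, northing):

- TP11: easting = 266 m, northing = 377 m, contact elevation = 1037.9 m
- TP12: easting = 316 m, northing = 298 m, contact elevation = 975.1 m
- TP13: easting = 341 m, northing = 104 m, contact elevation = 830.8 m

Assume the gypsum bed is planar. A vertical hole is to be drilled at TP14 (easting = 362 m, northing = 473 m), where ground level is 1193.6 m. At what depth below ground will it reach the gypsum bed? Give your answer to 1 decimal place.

95.3 m

Let the plane be z = a·easting + b·northing + c.
TP12−TP11: 50a − 79b = −62.8;  TP13−TP11: 75a − 273b = −207.1.
Solving gives a = −0.10142, b = 0.73074.
Then c = 1037.9 − a·266 − b·377 = 789.39.
At (362, 473): z_contact = −36.72 + 345.64 + 789.39 = 1098.31 m.
Depth below ground = 1193.6 − 1098.31 = 95.3 m.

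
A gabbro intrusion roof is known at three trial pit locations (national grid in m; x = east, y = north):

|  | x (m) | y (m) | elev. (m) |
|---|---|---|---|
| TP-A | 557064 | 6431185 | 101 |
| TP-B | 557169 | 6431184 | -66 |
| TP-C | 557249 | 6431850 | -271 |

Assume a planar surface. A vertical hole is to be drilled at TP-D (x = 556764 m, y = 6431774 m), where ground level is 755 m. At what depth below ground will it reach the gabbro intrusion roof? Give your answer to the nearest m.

245 m

Let the plane be z = a·x + b·y + c.
TP-B−TP-A: 105a − 1b = −167;  TP-C−TP-A: 185a + 665b = −372.
Solving gives a = −1.59158692, b = −0.11662620.
Then c = 101 − a·557064 − b·6431185 = 1636761.42.
At (556764, 6431774): z_contact = −886138.3 − 750113.3 + 1636761.42 = 509.8 m.
Depth below ground = 755 − 509.8 = 245 m.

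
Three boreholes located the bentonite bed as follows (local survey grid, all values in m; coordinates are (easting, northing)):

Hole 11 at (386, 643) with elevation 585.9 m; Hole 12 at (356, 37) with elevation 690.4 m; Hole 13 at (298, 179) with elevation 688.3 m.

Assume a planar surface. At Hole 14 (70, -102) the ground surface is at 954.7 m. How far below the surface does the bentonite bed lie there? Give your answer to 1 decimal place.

144.2 m

Let the plane be z = a·E + b·N + c.
Hole 12−Hole 11: −30a − 606b = 104.5;  Hole 13−Hole 11: −88a − 464b = 102.4.
Solving gives a = −0.34425, b = −0.15540.
Then c = 585.9 − a·386 − b·643 = 818.70.
At (70, -102): z_contact = −24.10 + 15.85 + 818.70 = 810.46 m.
Depth below ground = 954.7 − 810.46 = 144.2 m.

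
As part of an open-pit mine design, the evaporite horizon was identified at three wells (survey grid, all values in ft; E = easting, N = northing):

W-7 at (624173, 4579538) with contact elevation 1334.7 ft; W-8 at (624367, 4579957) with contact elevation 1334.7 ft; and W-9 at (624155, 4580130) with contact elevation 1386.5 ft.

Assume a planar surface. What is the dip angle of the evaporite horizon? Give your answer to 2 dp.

Let the plane be z = a·E + b·N + c.
W-8−W-7: 194a + 419b = 0;  W-9−W-7: −18a + 592b = 51.8.
Solving gives a = −0.17734, b = 0.08211.
Gradient magnitude |∇z| = √(a² + b²) = √(0.03145 + 0.00674) = 0.19542.
True dip = arctan(0.19542) = 11.06°, dipping toward ESE (azimuth ≈ 115°).

11.06°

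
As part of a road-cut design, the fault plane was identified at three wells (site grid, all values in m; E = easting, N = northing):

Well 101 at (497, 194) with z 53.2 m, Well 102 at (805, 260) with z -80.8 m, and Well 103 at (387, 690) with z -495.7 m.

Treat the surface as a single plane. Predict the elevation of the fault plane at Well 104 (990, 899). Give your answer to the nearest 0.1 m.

-849.7 m

Let the plane be z = a·E + b·N + c.
Well 102−Well 101: 308a + 66b = −134;  Well 103−Well 101: −110a + 496b = −548.9.
Solving gives a = −0.18895, b = −1.14856.
Then c = 53.2 − a·497 − b·194 = 369.93.
At (990, 899): z = −187.1 − 1032.6 + 369.93 = -849.7 m.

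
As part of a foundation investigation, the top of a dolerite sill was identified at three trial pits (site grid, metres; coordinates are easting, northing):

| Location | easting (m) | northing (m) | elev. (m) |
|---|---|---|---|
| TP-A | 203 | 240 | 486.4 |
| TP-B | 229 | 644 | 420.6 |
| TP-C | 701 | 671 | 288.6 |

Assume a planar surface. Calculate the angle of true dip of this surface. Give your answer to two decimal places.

Two edge vectors: TP-A→TP-B = (26, 404, -65.8), TP-A→TP-C = (498, 431, -197.8).
Normal n = (TP-A→TP-B) × (TP-A→TP-C) = (-51551.4, -27625.6, -189986).
So ∂z/∂easting = −n_x/n_z = −0.27134 and ∂z/∂northing = −n_y/n_z = −0.14541.
Gradient magnitude |∇z| = √(a² + b²) = √(0.07363 + 0.02114) = 0.30785.
True dip = arctan(0.30785) = 17.11°, dipping toward ENE (azimuth ≈ 062°).

17.11°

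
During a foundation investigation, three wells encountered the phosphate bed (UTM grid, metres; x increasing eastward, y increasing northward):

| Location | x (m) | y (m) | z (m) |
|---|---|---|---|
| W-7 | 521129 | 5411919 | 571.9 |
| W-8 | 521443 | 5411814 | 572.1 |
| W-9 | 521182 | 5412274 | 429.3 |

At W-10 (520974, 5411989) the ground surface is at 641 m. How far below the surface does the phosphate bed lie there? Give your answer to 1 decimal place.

76.2 m

Let the plane be z = a·x + b·y + c.
W-8−W-7: 314a − 105b = 0.2;  W-9−W-7: 53a + 355b = −142.6.
Solving gives a = −0.127329431, b = −0.382680395.
Then c = 571.9 − a·521129 − b·5411919 = 2137962.26.
At (520974, 5411989): z_contact = −66335.32 − 2071062.09 + 2137962.26 = 564.85 m.
Depth below ground = 641 − 564.85 = 76.2 m.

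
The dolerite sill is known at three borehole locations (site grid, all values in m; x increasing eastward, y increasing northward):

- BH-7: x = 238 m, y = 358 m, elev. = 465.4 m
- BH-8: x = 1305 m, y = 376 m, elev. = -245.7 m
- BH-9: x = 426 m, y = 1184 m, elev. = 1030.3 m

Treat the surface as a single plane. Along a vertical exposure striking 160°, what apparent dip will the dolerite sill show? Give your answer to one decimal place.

45.6°

Two edge vectors: BH-7→BH-8 = (1067, 18, -711.1), BH-7→BH-9 = (188, 826, 564.9).
Normal n = (BH-7→BH-8) × (BH-7→BH-9) = (597536.8, -736435.1, 877958).
So ∂z/∂x = −n_x/n_z = −0.68060 and ∂z/∂y = −n_y/n_z = 0.83880.
Unit vector along 160° is (sin 160°, cos 160°) = (0.3420, -0.9397).
Slope in that direction = a·(0.3420) + b·(-0.9397) = −1.02100.
Apparent dip = arctan|1.02100| = 45.6° (true dip is 47.2°, so apparent ≤ true as expected).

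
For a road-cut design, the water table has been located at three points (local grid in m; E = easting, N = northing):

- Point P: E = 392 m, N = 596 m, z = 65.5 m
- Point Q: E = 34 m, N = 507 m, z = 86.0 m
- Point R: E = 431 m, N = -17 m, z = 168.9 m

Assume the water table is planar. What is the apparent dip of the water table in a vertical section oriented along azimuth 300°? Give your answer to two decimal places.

Let the plane be z = a·E + b·N + c.
Point Q−Point P: −358a − 89b = 20.5;  Point R−Point P: 39a − 613b = 103.4.
Solving gives a = −0.01509, b = −0.16964.
Unit vector along 300° is (sin 300°, cos 300°) = (-0.8660, 0.5000).
Slope in that direction = a·(-0.8660) + b·(0.5000) = −0.07175.
Apparent dip = arctan|0.07175| = 4.10° (true dip is 9.7°, so apparent ≤ true as expected).

4.10°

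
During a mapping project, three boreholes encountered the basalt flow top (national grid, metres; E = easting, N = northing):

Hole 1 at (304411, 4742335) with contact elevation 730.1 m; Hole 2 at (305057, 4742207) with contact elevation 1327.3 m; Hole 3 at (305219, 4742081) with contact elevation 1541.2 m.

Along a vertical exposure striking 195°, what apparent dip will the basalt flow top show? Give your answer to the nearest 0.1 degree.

Let the plane be z = a·E + b·N + c.
Hole 2−Hole 1: 646a − 128b = 597.2;  Hole 3−Hole 1: 808a − 254b = 811.1.
Solving gives a = 0.78912, b = −0.68304.
Unit vector along 195° is (sin 195°, cos 195°) = (-0.2588, -0.9659).
Slope in that direction = a·(-0.2588) + b·(-0.9659) = 0.45552.
Apparent dip = arctan|0.45552| = 24.5° (true dip is 46.2°, so apparent ≤ true as expected).

24.5°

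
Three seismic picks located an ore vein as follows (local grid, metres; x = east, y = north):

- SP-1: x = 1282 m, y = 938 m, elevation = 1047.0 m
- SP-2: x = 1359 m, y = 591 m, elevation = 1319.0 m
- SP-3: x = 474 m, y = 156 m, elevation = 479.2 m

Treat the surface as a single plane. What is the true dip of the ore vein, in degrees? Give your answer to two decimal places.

Two edge vectors: SP-1→SP-2 = (77, -347, 272), SP-1→SP-3 = (-808, -782, -567.8).
Normal n = (SP-1→SP-2) × (SP-1→SP-3) = (409730.6, -176055.4, -340590).
So ∂z/∂x = −n_x/n_z = 1.20300 and ∂z/∂y = −n_y/n_z = −0.51691.
Gradient magnitude |∇z| = √(a² + b²) = √(1.44721 + 0.26720) = 1.30936.
True dip = arctan(1.30936) = 52.63°, dipping toward WNW (azimuth ≈ 293°).

52.63°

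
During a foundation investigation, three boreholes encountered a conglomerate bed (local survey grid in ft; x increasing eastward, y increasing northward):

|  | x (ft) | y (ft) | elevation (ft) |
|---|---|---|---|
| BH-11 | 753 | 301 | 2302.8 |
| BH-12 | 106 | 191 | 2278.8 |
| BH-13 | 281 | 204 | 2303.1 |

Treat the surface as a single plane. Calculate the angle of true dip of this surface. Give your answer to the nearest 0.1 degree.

Let the plane be z = a·x + b·y + c.
BH-12−BH-11: −647a − 110b = −24;  BH-13−BH-11: −472a − 97b = 0.3.
Solving gives a = 0.21782, b = −1.06302.
Gradient magnitude |∇z| = √(a² + b²) = √(0.04745 + 1.13002) = 1.08511.
True dip = arctan(1.08511) = 47.3°, dipping toward NNW (azimuth ≈ 348°).

47.3°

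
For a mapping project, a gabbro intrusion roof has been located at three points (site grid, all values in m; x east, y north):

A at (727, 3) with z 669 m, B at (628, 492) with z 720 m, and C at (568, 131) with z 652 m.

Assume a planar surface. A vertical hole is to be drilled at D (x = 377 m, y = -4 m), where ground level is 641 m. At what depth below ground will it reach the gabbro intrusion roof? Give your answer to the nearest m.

Two edge vectors: A→B = (-99, 489, 51), A→C = (-159, 128, -17).
Normal n = (A→B) × (A→C) = (-14841, -9792, 65079).
So ∂z/∂x = −n_x/n_z = 0.22805 and ∂z/∂y = −n_y/n_z = 0.15046.
Intercept c from A: 669 − 165.79 − 0.45 = 502.76.
At (377, -4): z_contact = 86.0 − 0.6 + 502.76 = 588.1 m.
Depth below ground = 641 − 588.1 = 53 m.

53 m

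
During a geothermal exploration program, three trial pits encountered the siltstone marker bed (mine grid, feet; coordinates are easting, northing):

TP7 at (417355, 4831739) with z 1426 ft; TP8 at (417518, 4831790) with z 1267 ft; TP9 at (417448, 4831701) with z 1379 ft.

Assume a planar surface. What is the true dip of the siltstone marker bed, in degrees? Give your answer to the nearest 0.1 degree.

Let the plane be z = a·easting + b·northing + c.
TP8−TP7: 163a + 51b = −159;  TP9−TP7: 93a − 38b = −47.
Solving gives a = −0.77160, b = −0.65155.
Gradient magnitude |∇z| = √(a² + b²) = √(0.59537 + 0.42452) = 1.00989.
True dip = arctan(1.00989) = 45.3°, dipping toward NE (azimuth ≈ 050°).

45.3°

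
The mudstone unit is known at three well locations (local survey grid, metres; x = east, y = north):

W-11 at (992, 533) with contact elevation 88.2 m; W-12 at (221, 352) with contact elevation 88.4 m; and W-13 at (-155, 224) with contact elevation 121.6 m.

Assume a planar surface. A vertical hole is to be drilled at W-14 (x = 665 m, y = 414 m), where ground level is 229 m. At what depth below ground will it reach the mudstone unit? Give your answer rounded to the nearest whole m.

Two edge vectors: W-11→W-12 = (-771, -181, 0.2), W-11→W-13 = (-1147, -309, 33.4).
Normal n = (W-11→W-12) × (W-11→W-13) = (-5983.6, 25522, 30632).
So ∂z/∂x = −n_x/n_z = 0.19534 and ∂z/∂y = −n_y/n_z = −0.83318.
Intercept c from W-11: 88.2 − 193.78 + 444.09 = 338.51.
At (665, 414): z_contact = 129.9 − 344.9 + 338.51 = 123.5 m.
Depth below ground = 229 − 123.5 = 106 m.

106 m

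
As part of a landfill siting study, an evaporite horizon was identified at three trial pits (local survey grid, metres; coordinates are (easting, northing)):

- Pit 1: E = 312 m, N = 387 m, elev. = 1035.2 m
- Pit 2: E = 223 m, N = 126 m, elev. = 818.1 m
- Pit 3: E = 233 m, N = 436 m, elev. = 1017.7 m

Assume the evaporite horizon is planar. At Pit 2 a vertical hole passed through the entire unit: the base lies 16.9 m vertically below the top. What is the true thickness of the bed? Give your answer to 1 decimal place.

12.7 m

Two edge vectors: Pit 1→Pit 2 = (-89, -261, -217.1), Pit 1→Pit 3 = (-79, 49, -17.5).
Normal n = (Pit 1→Pit 2) × (Pit 1→Pit 3) = (15205.4, 15593.4, -24980).
So ∂z/∂E = −n_x/n_z = 0.60870 and ∂z/∂N = −n_y/n_z = 0.62424.
|∇z| = √(a²+b²) = 0.87189, so dip δ = arctan(0.87189) = 41.08°.
True thickness = vertical thickness × cos δ = 16.9 × cos 41.08° = 12.7 m.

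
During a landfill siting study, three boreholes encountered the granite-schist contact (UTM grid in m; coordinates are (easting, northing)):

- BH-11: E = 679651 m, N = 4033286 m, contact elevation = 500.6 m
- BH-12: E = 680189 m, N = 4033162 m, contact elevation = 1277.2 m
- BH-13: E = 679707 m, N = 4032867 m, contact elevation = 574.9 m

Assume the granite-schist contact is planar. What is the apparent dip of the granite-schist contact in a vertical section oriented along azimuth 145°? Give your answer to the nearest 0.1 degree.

39.2°

Two edge vectors: BH-11→BH-12 = (538, -124, 776.6), BH-11→BH-13 = (56, -419, 74.3).
Normal n = (BH-11→BH-12) × (BH-11→BH-13) = (316182.2, 3516.2, -218478).
So ∂z/∂E = −n_x/n_z = 1.44720 and ∂z/∂N = −n_y/n_z = 0.01609.
Unit vector along 145° is (sin 145°, cos 145°) = (0.5736, -0.8192).
Slope in that direction = a·(0.5736) + b·(-0.8192) = 0.81690.
Apparent dip = arctan|0.81690| = 39.2° (true dip is 55.4°, so apparent ≤ true as expected).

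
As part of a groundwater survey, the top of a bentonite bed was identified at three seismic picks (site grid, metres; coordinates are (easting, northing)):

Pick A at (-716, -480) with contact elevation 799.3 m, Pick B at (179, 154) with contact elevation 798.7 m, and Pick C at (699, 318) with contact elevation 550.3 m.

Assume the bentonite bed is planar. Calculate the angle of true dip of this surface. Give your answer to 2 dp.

Let the plane be z = a·E + b·N + c.
Pick B−Pick A: 895a + 634b = −0.6;  Pick C−Pick A: 1415a + 798b = −249.
Solving gives a = −0.86051, b = 1.21381.
Gradient magnitude |∇z| = √(a² + b²) = √(0.74048 + 1.47334) = 1.48789.
True dip = arctan(1.48789) = 56.10°, dipping toward SE (azimuth ≈ 145°).

56.10°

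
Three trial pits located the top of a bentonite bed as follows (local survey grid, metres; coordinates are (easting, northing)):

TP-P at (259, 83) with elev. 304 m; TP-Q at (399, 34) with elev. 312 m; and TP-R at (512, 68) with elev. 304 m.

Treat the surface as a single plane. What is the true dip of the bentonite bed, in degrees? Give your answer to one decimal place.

Two edge vectors: TP-P→TP-Q = (140, -49, 8), TP-P→TP-R = (253, -15, 0).
Normal n = (TP-P→TP-Q) × (TP-P→TP-R) = (120, 2024, 10297).
So ∂z/∂E = −n_x/n_z = −0.01165 and ∂z/∂N = −n_y/n_z = −0.19656.
Gradient magnitude |∇z| = √(a² + b²) = √(0.00014 + 0.03864) = 0.19691.
True dip = arctan(0.19691) = 11.1°, dipping toward N (azimuth ≈ 003°).

11.1°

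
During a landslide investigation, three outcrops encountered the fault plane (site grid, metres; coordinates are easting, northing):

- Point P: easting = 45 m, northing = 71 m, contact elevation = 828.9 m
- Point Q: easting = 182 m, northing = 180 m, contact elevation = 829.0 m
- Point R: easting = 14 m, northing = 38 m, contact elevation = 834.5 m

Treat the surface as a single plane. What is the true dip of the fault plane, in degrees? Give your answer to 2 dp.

40.78°

Let the plane be z = a·easting + b·northing + c.
Point Q−Point P: 137a + 109b = 0.1;  Point R−Point P: −31a − 33b = 5.6.
Solving gives a = 0.53739, b = −0.67452.
Gradient magnitude |∇z| = √(a² + b²) = √(0.28879 + 0.45498) = 0.86242.
True dip = arctan(0.86242) = 40.78°, dipping toward NW (azimuth ≈ 321°).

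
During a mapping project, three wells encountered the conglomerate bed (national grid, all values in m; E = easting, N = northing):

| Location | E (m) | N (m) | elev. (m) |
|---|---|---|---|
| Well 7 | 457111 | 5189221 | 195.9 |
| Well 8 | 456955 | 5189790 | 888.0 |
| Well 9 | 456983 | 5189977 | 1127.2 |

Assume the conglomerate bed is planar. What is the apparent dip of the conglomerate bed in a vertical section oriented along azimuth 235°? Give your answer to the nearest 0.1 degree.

Two edge vectors: Well 7→Well 8 = (-156, 569, 692.1), Well 7→Well 9 = (-128, 756, 931.3).
Normal n = (Well 7→Well 8) × (Well 7→Well 9) = (6682.1, 56694, -45104).
So ∂z/∂E = −n_x/n_z = 0.14815 and ∂z/∂N = −n_y/n_z = 1.25696.
Unit vector along 235° is (sin 235°, cos 235°) = (-0.8192, -0.5736).
Slope in that direction = a·(-0.8192) + b·(-0.5736) = −0.84232.
Apparent dip = arctan|0.84232| = 40.1° (true dip is 51.7°, so apparent ≤ true as expected).

40.1°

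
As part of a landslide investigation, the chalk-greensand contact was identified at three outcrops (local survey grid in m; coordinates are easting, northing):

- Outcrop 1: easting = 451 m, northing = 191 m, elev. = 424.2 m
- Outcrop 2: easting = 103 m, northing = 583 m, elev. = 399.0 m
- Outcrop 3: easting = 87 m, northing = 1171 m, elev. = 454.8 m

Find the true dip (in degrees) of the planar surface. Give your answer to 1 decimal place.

Let the plane be z = a·easting + b·northing + c.
Outcrop 2−Outcrop 1: −348a + 392b = −25.2;  Outcrop 3−Outcrop 1: −364a + 980b = 30.6.
Solving gives a = 0.18498, b = 0.09993.
Gradient magnitude |∇z| = √(a² + b²) = √(0.03422 + 0.00999) = 0.21025.
True dip = arctan(0.21025) = 11.9°, dipping toward WSW (azimuth ≈ 242°).

11.9°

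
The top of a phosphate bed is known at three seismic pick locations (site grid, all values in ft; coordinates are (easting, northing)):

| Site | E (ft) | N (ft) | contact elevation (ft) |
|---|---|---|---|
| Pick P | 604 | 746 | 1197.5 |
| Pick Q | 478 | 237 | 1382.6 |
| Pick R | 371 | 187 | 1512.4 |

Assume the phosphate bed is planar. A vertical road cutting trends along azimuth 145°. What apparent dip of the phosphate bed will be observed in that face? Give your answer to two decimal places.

31.71°

Two edge vectors: Pick P→Pick Q = (-126, -509, 185.1), Pick P→Pick R = (-233, -559, 314.9).
Normal n = (Pick P→Pick Q) × (Pick P→Pick R) = (-56813.2, -3450.9, -48163).
So ∂z/∂E = −n_x/n_z = −1.17960 and ∂z/∂N = −n_y/n_z = −0.07165.
Unit vector along 145° is (sin 145°, cos 145°) = (0.5736, -0.8192).
Slope in that direction = a·(0.5736) + b·(-0.8192) = −0.61790.
Apparent dip = arctan|0.61790| = 31.71° (true dip is 49.8°, so apparent ≤ true as expected).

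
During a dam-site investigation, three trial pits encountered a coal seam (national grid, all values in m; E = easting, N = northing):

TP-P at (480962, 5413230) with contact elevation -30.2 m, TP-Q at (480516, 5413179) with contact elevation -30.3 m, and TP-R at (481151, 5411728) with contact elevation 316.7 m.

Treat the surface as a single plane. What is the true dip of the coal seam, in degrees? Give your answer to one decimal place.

Let the plane be z = a·E + b·N + c.
TP-Q−TP-P: −446a − 51b = −0.1;  TP-R−TP-P: 189a − 1502b = 346.9.
Solving gives a = 0.02626, b = −0.22765.
Gradient magnitude |∇z| = √(a² + b²) = √(0.00069 + 0.05183) = 0.22916.
True dip = arctan(0.22916) = 12.9°, dipping toward N (azimuth ≈ 353°).

12.9°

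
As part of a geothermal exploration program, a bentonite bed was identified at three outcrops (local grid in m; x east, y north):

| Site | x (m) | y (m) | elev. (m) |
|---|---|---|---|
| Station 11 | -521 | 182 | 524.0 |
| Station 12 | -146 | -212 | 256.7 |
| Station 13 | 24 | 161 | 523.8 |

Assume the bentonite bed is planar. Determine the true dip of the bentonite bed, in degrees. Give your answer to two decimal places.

Two edge vectors: Station 11→Station 12 = (375, -394, -267.3), Station 11→Station 13 = (545, -21, -0.2).
Normal n = (Station 11→Station 12) × (Station 11→Station 13) = (-5534.5, -145603.5, 206855).
So ∂z/∂x = −n_x/n_z = 0.02676 and ∂z/∂y = −n_y/n_z = 0.70389.
Gradient magnitude |∇z| = √(a² + b²) = √(0.00072 + 0.49546) = 0.70440.
True dip = arctan(0.70440) = 35.16°, dipping toward S (azimuth ≈ 182°).

35.16°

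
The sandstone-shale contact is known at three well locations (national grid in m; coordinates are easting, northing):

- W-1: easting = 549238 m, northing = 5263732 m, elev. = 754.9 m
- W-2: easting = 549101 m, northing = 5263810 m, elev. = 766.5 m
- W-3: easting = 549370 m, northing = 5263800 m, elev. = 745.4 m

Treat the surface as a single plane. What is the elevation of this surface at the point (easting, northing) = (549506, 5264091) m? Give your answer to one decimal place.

Two edge vectors: W-1→W-2 = (-137, 78, 11.6), W-1→W-3 = (132, 68, -9.5).
Normal n = (W-1→W-2) × (W-1→W-3) = (-1529.8, 229.7, -19612).
So ∂z/∂easting = −n_x/n_z = −0.078003263 and ∂z/∂northing = −n_y/n_z = 0.011712217.
Intercept c from W-1: 754.9 + 42842.36 − 61649.97 = −18052.72.
At (549506, 5264091): z = −42863.3 + 61654.2 − 18052.72 = 738.2 m.

738.2 m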